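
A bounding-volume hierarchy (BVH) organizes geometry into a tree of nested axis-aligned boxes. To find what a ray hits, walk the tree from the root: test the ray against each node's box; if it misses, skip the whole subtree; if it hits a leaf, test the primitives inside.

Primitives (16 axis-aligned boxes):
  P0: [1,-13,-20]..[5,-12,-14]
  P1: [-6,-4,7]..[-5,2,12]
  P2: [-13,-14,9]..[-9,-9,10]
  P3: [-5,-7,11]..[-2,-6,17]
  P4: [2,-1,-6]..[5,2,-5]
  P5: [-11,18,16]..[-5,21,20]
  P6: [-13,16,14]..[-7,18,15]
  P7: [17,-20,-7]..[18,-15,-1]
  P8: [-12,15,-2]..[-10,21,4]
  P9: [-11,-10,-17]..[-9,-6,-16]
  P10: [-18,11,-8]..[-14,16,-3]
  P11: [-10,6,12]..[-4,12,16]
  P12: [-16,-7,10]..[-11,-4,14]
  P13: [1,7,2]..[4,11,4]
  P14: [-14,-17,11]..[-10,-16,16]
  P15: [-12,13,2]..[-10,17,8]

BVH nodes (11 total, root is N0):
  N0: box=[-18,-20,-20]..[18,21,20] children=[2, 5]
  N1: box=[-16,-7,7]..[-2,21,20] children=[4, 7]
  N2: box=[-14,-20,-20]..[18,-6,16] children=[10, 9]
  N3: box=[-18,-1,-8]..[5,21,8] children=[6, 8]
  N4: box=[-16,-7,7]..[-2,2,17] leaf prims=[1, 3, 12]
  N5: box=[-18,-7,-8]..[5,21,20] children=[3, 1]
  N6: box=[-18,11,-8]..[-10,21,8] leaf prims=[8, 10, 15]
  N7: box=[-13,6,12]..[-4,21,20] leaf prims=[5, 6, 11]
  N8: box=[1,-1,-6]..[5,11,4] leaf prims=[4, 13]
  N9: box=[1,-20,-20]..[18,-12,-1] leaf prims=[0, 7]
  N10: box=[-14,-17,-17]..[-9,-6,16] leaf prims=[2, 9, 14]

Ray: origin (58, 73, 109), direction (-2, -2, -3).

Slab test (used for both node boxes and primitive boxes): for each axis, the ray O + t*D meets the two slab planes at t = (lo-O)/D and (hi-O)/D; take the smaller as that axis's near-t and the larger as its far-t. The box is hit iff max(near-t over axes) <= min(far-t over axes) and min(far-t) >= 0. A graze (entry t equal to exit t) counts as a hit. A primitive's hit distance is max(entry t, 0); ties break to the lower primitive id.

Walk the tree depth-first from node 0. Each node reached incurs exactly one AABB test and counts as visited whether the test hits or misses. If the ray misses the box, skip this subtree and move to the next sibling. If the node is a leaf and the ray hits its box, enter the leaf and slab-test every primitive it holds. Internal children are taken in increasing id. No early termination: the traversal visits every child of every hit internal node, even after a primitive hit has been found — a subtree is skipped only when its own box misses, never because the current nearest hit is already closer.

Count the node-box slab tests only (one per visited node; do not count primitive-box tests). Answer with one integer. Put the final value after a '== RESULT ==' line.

Traverse from the root:
N0 x:[20,38] y:[26,93/2] z:[89/3,43] -> hit [89/3,38], descend [2, 5]
  N2 x:[20,36] y:[79/2,93/2] z:[31,43] -> miss, prune
  N5 x:[53/2,38] y:[26,40] z:[89/3,39] -> hit [89/3,38], descend [1, 3]
    N1 x:[30,37] y:[26,40] z:[89/3,34] -> hit [30,34], descend [4, 7]
      N4 x:[30,37] y:[71/2,40] z:[92/3,34] -> miss, prune
      N7 x:[31,71/2] y:[26,67/2] z:[89/3,97/3] -> hit [31,97/3] leaf, test {P5(miss), P6(miss), P11@t=31}
    N3 x:[53/2,38] y:[26,37] z:[101/3,39] -> hit [101/3,37], descend [6, 8]
      N6 x:[34,38] y:[26,31] z:[101/3,39] -> miss, prune
      N8 x:[53/2,57/2] y:[31,37] z:[35,115/3] -> miss, prune

Visited [0, 2, 5, 1, 4, 7, 3, 6, 8]. Tests: 9 box, 1 leaf. Nearest: P11.

== RESULT ==
9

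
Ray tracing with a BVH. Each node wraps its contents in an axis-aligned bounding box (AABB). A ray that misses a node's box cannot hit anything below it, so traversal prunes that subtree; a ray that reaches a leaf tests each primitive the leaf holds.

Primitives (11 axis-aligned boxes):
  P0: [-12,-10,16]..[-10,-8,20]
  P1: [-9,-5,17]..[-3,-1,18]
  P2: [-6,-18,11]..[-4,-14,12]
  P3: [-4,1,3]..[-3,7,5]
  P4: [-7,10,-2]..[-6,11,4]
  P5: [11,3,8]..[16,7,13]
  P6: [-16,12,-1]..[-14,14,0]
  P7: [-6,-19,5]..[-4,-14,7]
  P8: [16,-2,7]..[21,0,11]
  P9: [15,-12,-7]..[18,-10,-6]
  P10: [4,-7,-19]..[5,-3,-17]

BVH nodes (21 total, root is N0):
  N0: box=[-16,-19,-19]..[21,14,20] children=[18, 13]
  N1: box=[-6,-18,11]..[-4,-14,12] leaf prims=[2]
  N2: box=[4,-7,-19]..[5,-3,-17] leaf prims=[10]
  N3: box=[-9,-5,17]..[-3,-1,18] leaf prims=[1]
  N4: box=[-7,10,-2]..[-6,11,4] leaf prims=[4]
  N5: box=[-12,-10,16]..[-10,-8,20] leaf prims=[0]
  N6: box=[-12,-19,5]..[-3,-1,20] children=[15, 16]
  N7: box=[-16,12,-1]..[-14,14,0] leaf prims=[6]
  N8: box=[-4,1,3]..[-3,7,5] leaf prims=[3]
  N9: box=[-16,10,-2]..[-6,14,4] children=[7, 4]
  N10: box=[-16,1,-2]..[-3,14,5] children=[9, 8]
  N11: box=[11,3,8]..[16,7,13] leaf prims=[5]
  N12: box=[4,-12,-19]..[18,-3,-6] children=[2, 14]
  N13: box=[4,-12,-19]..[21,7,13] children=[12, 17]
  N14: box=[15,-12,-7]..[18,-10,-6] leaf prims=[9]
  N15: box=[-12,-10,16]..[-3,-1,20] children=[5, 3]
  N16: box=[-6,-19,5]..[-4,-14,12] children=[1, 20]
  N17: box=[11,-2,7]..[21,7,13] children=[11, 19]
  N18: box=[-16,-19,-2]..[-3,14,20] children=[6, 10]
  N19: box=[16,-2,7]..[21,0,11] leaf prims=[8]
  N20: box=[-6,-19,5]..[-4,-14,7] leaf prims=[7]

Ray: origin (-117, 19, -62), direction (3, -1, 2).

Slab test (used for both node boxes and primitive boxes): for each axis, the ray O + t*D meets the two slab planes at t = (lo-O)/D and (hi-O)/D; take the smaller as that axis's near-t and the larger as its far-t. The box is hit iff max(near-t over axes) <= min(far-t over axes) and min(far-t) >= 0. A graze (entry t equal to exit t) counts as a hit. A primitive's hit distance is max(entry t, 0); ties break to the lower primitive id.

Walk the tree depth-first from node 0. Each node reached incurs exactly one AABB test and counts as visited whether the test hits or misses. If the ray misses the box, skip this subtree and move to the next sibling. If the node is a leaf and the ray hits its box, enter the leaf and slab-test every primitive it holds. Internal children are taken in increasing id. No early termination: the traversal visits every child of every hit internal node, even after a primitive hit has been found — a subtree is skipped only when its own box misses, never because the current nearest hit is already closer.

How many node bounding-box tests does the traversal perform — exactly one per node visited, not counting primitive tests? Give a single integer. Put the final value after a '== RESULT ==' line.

Walk:
N0 x:[101/3,46] y:[5,38] z:[43/2,41] -> hit [101/3,38], descend [13, 18]
  N13 x:[121/3,46] y:[12,31] z:[43/2,75/2] -> miss, prune
  N18 x:[101/3,38] y:[5,38] z:[30,41] -> hit [101/3,38], descend [6, 10]
    N6 x:[35,38] y:[20,38] z:[67/2,41] -> hit [35,38], descend [15, 16]
      N15 x:[35,38] y:[20,29] z:[39,41] -> miss, prune
      N16 x:[37,113/3] y:[33,38] z:[67/2,37] -> hit [37,37], descend [1, 20]
        N1 x:[37,113/3] y:[33,37] z:[73/2,37] -> hit [37,37] leaf, test {P2@t=37}
        N20 x:[37,113/3] y:[33,38] z:[67/2,69/2] -> miss, prune
    N10 x:[101/3,38] y:[5,18] z:[30,67/2] -> miss, prune

Summary -> nodes [0, 13, 18, 6, 15, 16, 1, 20, 10]; box-tests=9; leaf-entries=1; first=P2

== RESULT ==
9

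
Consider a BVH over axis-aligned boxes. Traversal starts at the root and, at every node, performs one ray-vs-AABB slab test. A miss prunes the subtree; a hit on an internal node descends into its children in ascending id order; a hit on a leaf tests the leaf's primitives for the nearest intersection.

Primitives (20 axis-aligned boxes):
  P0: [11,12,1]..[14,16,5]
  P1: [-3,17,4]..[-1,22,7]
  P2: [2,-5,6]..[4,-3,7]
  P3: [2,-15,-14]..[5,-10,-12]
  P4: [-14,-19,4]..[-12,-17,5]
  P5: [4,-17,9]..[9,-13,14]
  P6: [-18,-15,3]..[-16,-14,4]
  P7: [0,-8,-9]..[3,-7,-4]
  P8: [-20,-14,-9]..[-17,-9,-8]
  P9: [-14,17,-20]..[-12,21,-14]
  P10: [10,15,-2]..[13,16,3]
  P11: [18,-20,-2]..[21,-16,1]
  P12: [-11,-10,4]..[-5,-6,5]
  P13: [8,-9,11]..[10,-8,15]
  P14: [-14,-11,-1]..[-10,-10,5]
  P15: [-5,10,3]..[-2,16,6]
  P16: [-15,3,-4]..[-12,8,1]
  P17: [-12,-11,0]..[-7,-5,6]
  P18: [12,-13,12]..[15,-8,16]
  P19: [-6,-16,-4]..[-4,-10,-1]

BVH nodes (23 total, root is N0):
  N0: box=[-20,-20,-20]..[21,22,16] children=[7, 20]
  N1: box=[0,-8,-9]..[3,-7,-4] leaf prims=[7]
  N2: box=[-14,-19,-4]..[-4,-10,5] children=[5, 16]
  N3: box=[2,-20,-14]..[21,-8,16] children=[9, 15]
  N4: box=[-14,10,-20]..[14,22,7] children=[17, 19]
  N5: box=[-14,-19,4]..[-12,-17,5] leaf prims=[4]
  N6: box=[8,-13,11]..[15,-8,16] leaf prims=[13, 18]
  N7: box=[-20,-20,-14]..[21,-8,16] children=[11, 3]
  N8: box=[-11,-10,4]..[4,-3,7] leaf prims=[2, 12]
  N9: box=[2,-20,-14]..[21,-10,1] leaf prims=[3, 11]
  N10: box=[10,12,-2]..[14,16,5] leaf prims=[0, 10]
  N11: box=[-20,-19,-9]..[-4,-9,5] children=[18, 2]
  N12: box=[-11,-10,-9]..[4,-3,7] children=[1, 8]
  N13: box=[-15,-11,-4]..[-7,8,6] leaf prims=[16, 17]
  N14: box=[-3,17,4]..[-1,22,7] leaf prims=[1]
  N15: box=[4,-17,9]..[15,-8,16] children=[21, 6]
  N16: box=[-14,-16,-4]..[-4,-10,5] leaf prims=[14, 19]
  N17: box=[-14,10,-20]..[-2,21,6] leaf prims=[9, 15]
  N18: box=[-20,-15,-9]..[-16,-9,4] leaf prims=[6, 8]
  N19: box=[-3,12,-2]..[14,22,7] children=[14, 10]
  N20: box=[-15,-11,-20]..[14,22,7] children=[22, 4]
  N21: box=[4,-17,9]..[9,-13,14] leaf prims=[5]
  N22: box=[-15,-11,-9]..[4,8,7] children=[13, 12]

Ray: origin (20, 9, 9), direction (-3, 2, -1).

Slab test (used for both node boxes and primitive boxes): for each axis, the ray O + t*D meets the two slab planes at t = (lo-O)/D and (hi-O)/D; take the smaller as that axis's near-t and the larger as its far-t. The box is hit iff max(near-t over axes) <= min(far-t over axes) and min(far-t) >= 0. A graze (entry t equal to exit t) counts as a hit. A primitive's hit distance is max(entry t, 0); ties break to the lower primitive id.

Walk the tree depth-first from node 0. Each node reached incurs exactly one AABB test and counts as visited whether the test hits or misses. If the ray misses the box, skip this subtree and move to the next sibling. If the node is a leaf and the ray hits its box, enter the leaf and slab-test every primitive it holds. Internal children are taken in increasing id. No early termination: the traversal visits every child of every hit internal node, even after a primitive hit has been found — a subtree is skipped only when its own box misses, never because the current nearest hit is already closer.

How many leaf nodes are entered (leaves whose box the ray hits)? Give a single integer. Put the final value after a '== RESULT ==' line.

Trace the traversal:
N0 x:[-1/3,40/3] y:[-29/2,13/2] z:[-7,29] -> hit [-1/3,13/2], descend [7, 20]
  N7 x:[-1/3,40/3] y:[-29/2,-17/2] z:[-7,23] -> miss, prune
  N20 x:[2,35/3] y:[-10,13/2] z:[2,29] -> hit [2,13/2], descend [4, 22]
    N4 x:[2,34/3] y:[1/2,13/2] z:[2,29] -> hit [2,13/2], descend [17, 19]
      N17 x:[22/3,34/3] y:[1/2,6] z:[3,29] -> miss, prune
      N19 x:[2,23/3] y:[3/2,13/2] z:[2,11] -> hit [2,13/2], descend [10, 14]
        N10 x:[2,10/3] y:[3/2,7/2] z:[4,11] -> miss, prune
        N14 x:[7,23/3] y:[4,13/2] z:[2,5] -> miss, prune
    N22 x:[16/3,35/3] y:[-10,-1/2] z:[2,18] -> miss, prune

Visited [0, 7, 20, 4, 17, 19, 10, 14, 22]. Tests: 9 box, 0 leaf. Nearest: miss.

== RESULT ==
0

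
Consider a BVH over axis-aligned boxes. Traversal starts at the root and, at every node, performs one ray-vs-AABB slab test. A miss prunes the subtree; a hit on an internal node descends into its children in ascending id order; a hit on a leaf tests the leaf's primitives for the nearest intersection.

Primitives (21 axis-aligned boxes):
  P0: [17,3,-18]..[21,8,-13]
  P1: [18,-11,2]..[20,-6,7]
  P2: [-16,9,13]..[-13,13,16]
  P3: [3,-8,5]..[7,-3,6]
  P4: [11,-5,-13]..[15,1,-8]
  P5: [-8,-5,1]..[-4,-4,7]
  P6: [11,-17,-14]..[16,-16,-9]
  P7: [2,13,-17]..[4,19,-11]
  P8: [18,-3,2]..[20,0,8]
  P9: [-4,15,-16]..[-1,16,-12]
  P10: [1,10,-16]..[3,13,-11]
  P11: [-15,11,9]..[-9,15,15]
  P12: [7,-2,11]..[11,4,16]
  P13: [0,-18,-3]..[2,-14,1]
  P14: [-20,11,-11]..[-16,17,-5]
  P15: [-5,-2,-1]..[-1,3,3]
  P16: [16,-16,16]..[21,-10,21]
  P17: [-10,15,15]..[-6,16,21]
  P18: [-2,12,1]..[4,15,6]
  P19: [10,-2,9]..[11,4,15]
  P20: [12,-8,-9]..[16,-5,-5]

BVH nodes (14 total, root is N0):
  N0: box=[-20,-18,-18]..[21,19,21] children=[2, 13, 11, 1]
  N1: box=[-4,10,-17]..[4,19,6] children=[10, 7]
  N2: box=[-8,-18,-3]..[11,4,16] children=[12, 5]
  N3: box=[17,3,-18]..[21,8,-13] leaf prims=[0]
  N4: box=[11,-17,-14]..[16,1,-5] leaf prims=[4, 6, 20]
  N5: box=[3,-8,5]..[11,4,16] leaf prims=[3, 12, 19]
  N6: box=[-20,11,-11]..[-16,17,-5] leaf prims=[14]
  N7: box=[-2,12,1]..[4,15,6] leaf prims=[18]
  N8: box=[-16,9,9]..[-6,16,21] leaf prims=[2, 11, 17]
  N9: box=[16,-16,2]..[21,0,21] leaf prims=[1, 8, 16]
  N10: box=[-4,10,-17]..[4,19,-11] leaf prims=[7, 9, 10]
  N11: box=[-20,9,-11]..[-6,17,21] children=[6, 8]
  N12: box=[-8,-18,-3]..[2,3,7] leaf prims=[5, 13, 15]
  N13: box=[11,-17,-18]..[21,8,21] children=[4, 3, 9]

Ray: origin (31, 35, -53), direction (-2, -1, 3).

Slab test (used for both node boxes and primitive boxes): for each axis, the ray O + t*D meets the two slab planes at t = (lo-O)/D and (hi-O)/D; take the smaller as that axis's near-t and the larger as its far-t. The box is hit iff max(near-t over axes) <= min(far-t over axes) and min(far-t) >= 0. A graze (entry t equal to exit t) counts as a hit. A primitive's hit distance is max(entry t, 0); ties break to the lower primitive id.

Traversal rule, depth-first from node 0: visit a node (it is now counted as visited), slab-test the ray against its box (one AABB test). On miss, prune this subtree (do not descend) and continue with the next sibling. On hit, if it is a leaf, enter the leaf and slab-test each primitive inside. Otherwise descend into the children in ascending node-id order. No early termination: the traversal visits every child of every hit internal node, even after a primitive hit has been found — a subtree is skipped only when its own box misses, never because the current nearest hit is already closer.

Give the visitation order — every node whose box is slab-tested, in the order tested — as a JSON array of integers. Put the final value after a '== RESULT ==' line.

Traverse from the root:
N0 x:[5,51/2] y:[16,53] z:[35/3,74/3] -> hit [16,74/3], descend [1, 2, 11, 13]
  N1 x:[27/2,35/2] y:[16,25] z:[12,59/3] -> hit [16,35/2], descend [7, 10]
    N7 x:[27/2,33/2] y:[20,23] z:[18,59/3] -> miss, prune
    N10 x:[27/2,35/2] y:[16,25] z:[12,14] -> miss, prune
  N2 x:[10,39/2] y:[31,53] z:[50/3,23] -> miss, prune
  N11 x:[37/2,51/2] y:[18,26] z:[14,74/3] -> hit [37/2,74/3], descend [6, 8]
    N6 x:[47/2,51/2] y:[18,24] z:[14,16] -> miss, prune
    N8 x:[37/2,47/2] y:[19,26] z:[62/3,74/3] -> hit [62/3,47/2] leaf, test {P2@t=22, P11@t=62/3, P17(miss)}
  N13 x:[5,10] y:[27,52] z:[35/3,74/3] -> miss, prune

9 AABB tests over nodes [0, 1, 7, 10, 2, 11, 6, 8, 13]; 1 leaf entered; closest P11.

== RESULT ==
[0, 1, 7, 10, 2, 11, 6, 8, 13]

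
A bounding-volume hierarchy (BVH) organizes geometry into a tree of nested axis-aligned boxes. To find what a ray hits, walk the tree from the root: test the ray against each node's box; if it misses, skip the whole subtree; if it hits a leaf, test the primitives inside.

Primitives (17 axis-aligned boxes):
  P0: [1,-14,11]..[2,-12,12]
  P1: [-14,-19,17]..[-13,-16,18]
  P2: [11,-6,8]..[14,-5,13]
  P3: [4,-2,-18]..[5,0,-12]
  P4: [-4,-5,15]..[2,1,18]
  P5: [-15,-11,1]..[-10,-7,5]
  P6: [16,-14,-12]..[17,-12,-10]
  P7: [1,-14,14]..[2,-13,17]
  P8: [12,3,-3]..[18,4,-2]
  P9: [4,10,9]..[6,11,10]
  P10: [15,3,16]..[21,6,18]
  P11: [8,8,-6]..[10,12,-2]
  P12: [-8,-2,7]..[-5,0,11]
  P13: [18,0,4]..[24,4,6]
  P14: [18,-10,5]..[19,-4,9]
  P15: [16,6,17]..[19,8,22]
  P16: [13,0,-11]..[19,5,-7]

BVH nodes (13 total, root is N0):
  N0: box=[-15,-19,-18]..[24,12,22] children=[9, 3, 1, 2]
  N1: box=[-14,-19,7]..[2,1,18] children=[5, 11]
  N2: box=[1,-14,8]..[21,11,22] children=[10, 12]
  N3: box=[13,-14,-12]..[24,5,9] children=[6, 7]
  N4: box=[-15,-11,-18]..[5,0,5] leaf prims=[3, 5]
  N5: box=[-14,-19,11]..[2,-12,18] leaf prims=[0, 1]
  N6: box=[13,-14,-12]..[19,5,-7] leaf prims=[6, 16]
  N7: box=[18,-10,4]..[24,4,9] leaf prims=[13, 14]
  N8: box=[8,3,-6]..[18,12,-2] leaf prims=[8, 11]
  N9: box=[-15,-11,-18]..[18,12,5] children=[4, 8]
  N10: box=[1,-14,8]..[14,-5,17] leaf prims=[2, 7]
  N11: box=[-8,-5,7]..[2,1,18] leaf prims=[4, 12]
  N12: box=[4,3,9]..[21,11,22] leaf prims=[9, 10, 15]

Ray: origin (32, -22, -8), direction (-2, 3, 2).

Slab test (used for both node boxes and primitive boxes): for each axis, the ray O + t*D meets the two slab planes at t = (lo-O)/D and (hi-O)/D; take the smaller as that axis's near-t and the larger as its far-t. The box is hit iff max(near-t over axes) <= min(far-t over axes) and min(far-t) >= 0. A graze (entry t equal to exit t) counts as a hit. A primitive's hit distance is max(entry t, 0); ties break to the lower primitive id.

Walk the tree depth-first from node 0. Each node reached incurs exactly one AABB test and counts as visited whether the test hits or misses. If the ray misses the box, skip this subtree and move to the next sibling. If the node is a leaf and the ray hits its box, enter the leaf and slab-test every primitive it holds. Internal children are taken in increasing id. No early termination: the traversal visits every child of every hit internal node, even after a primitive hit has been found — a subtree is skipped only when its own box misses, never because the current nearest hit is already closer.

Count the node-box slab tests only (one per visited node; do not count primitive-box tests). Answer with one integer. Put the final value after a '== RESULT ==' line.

Walk:
N0 x:[4,47/2] y:[1,34/3] z:[-5,15] -> hit [4,34/3], descend [1, 2, 3, 9]
  N1 x:[15,23] y:[1,23/3] z:[15/2,13] -> miss, prune
  N2 x:[11/2,31/2] y:[8/3,11] z:[8,15] -> hit [8,11], descend [10, 12]
    N10 x:[9,31/2] y:[8/3,17/3] z:[8,25/2] -> miss, prune
    N12 x:[11/2,14] y:[25/3,11] z:[17/2,15] -> hit [17/2,11] leaf, test {P9(miss), P10(miss), P15(miss)}
  N3 x:[4,19/2] y:[8/3,9] z:[-2,17/2] -> hit [4,17/2], descend [6, 7]
    N6 x:[13/2,19/2] y:[8/3,9] z:[-2,1/2] -> miss, prune
    N7 x:[4,7] y:[4,26/3] z:[6,17/2] -> hit [6,7] leaf, test {P13(miss), P14(miss)}
  N9 x:[7,47/2] y:[11/3,34/3] z:[-5,13/2] -> miss, prune

Summary -> nodes [0, 1, 2, 10, 12, 3, 6, 7, 9]; box-tests=9; leaf-entries=2; first=miss

== RESULT ==
9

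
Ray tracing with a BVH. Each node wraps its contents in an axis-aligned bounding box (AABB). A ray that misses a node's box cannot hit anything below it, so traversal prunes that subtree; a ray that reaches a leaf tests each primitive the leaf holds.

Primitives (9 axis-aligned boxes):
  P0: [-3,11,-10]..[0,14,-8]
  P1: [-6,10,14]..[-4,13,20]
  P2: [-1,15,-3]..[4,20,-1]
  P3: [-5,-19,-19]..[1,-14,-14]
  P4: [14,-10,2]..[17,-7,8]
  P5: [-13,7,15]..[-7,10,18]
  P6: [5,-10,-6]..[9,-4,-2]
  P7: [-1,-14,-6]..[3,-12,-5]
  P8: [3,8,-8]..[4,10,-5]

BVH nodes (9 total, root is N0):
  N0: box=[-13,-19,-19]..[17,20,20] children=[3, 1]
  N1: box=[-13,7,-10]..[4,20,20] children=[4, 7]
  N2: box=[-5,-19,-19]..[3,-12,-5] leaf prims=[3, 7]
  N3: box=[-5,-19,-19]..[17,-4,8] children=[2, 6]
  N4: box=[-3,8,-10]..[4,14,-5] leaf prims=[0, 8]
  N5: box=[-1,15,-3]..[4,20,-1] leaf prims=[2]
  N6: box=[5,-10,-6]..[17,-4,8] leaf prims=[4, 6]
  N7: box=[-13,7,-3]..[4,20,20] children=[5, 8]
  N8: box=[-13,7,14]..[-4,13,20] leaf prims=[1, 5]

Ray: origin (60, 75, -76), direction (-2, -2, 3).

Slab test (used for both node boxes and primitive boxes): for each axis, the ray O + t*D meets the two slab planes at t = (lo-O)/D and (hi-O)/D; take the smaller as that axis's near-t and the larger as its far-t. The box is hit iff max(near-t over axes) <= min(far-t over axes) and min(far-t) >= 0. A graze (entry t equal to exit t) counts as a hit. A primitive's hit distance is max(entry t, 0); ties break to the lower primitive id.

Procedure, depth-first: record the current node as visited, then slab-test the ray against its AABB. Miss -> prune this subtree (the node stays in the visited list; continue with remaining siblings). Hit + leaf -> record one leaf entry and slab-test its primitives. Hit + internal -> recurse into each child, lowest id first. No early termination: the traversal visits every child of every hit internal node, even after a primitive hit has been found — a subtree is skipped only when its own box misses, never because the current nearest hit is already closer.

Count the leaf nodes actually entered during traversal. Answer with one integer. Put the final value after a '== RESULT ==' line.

Traverse from the root:
N0 x:[43/2,73/2] y:[55/2,47] z:[19,32] -> hit [55/2,32], descend [1, 3]
  N1 x:[28,73/2] y:[55/2,34] z:[22,32] -> hit [28,32], descend [4, 7]
    N4 x:[28,63/2] y:[61/2,67/2] z:[22,71/3] -> miss, prune
    N7 x:[28,73/2] y:[55/2,34] z:[73/3,32] -> hit [28,32], descend [5, 8]
      N5 x:[28,61/2] y:[55/2,30] z:[73/3,25] -> miss, prune
      N8 x:[32,73/2] y:[31,34] z:[30,32] -> hit [32,32] leaf, test {P1@t=32, P5(miss)}
  N3 x:[43/2,65/2] y:[79/2,47] z:[19,28] -> miss, prune

Visited [0, 1, 4, 7, 5, 8, 3]. Tests: 7 box, 1 leaf. Nearest: P1.

== RESULT ==
1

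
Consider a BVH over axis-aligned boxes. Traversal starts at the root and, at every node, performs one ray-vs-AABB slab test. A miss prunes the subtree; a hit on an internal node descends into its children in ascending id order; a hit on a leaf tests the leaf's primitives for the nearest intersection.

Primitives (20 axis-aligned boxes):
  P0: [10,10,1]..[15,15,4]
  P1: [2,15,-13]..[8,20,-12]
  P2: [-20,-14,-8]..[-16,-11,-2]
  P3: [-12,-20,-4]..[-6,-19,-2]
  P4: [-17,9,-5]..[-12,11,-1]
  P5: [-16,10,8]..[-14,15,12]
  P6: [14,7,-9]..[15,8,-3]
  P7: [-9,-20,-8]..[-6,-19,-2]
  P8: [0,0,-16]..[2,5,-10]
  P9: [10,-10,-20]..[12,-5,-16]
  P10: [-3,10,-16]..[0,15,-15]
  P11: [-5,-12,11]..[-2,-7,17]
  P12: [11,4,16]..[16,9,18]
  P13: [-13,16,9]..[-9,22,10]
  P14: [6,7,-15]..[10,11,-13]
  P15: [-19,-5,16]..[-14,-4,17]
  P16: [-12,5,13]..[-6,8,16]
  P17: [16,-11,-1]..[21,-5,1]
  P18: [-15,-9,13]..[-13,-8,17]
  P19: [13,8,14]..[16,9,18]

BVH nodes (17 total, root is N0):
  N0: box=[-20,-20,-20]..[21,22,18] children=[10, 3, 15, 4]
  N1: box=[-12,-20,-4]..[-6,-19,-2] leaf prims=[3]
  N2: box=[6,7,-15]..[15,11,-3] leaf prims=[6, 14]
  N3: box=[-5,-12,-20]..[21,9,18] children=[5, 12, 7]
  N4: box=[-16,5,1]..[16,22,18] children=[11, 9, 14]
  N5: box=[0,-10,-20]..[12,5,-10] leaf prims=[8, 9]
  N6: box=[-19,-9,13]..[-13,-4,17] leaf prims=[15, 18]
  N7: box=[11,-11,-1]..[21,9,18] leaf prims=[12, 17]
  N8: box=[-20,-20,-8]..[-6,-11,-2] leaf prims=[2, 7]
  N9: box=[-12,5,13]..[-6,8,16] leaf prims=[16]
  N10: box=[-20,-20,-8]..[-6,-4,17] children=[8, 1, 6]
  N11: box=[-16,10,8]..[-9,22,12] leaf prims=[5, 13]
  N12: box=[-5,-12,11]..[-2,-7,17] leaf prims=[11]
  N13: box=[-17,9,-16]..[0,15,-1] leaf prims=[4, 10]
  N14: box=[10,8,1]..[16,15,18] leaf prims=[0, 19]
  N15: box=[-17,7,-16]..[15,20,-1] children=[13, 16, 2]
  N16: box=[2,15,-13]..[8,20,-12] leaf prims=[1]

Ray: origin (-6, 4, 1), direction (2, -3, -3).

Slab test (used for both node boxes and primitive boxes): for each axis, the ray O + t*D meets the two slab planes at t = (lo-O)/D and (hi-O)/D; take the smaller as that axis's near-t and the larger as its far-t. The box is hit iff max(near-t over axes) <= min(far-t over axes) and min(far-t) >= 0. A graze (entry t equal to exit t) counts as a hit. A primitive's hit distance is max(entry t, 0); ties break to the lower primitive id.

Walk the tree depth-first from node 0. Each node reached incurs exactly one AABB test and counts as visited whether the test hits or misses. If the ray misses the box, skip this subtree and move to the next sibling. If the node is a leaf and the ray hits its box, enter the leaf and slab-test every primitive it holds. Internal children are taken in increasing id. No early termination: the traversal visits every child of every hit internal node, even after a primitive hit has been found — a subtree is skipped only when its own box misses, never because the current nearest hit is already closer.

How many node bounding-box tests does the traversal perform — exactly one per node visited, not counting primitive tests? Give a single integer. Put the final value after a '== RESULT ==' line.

Traverse from the root:
N0 x:[-7,27/2] y:[-6,8] z:[-17/3,7] -> hit [-17/3,7], descend [3, 4, 10, 15]
  N3 x:[1/2,27/2] y:[-5/3,16/3] z:[-17/3,7] -> hit [1/2,16/3], descend [5, 7, 12]
    N5 x:[3,9] y:[-1/3,14/3] z:[11/3,7] -> hit [11/3,14/3] leaf, test {P8(miss), P9(miss)}
    N7 x:[17/2,27/2] y:[-5/3,5] z:[-17/3,2/3] -> miss, prune
    N12 x:[1/2,2] y:[11/3,16/3] z:[-16/3,-10/3] -> miss, prune
  N4 x:[-5,11] y:[-6,-1/3] z:[-17/3,0] -> miss, prune
  N10 x:[-7,0] y:[8/3,8] z:[-16/3,3] -> miss, prune
  N15 x:[-11/2,21/2] y:[-16/3,-1] z:[2/3,17/3] -> miss, prune

Visited [0, 3, 5, 7, 12, 4, 10, 15]. Tests: 8 box, 1 leaf. Nearest: miss.

== RESULT ==
8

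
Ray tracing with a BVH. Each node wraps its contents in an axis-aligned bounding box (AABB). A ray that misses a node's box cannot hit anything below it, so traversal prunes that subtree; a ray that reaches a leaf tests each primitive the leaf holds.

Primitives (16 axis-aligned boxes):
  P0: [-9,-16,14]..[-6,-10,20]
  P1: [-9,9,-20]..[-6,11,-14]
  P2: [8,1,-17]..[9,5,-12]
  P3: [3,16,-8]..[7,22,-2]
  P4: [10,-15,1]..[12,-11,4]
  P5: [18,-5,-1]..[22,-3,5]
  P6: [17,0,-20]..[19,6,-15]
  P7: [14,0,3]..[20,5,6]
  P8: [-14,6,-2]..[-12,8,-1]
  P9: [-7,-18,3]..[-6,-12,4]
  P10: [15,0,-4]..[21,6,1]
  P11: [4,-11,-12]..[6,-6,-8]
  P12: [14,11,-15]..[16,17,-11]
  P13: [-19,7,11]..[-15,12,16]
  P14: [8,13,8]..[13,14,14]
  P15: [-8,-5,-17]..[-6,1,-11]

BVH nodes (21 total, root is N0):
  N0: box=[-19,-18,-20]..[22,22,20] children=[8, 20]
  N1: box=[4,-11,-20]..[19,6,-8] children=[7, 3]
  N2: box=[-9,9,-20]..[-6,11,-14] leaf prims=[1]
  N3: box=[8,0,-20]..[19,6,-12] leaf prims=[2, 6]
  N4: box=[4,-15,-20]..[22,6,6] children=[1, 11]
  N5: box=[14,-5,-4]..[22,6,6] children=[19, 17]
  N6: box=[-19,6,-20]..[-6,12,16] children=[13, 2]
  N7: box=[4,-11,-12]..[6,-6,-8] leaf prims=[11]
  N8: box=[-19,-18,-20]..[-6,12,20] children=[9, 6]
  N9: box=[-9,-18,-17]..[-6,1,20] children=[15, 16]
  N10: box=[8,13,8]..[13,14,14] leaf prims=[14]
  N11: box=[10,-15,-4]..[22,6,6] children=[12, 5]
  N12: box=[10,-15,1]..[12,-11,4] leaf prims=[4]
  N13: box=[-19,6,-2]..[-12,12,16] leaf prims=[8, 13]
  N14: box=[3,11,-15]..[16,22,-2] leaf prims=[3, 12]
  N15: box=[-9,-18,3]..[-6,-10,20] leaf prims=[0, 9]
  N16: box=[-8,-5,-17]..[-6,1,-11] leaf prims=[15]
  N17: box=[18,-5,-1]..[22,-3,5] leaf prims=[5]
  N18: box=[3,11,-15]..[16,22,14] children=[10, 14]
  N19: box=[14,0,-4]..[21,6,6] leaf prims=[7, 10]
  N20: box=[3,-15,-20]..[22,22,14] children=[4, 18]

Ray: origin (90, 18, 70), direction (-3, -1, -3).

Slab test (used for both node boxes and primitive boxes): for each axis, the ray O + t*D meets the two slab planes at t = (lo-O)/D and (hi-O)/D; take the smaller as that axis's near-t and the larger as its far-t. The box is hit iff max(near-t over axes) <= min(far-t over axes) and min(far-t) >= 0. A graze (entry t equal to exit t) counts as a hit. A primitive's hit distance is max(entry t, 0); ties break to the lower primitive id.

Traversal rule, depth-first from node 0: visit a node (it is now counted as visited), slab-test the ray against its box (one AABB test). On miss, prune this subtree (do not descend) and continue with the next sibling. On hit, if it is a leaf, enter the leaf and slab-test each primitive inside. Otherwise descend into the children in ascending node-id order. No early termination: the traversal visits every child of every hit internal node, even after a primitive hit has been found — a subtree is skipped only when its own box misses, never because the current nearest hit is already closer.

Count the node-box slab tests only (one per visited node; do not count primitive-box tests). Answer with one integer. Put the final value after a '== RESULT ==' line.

Walk:
N0 x:[68/3,109/3] y:[-4,36] z:[50/3,30] -> hit [68/3,30], descend [8, 20]
  N8 x:[32,109/3] y:[6,36] z:[50/3,30] -> miss, prune
  N20 x:[68/3,29] y:[-4,33] z:[56/3,30] -> hit [68/3,29], descend [4, 18]
    N4 x:[68/3,86/3] y:[12,33] z:[64/3,30] -> hit [68/3,86/3], descend [1, 11]
      N1 x:[71/3,86/3] y:[12,29] z:[26,30] -> hit [26,86/3], descend [3, 7]
        N3 x:[71/3,82/3] y:[12,18] z:[82/3,30] -> miss, prune
        N7 x:[28,86/3] y:[24,29] z:[26,82/3] -> miss, prune
      N11 x:[68/3,80/3] y:[12,33] z:[64/3,74/3] -> hit [68/3,74/3], descend [5, 12]
        N5 x:[68/3,76/3] y:[12,23] z:[64/3,74/3] -> hit [68/3,23], descend [17, 19]
          N17 x:[68/3,24] y:[21,23] z:[65/3,71/3] -> hit [68/3,23] leaf, test {P5@t=68/3}
          N19 x:[23,76/3] y:[12,18] z:[64/3,74/3] -> miss, prune
        N12 x:[26,80/3] y:[29,33] z:[22,23] -> miss, prune
    N18 x:[74/3,29] y:[-4,7] z:[56/3,85/3] -> miss, prune

Visited [0, 8, 20, 4, 1, 3, 7, 11, 5, 17, 19, 12, 18]. Tests: 13 box, 1 leaf. Nearest: P5.

== RESULT ==
13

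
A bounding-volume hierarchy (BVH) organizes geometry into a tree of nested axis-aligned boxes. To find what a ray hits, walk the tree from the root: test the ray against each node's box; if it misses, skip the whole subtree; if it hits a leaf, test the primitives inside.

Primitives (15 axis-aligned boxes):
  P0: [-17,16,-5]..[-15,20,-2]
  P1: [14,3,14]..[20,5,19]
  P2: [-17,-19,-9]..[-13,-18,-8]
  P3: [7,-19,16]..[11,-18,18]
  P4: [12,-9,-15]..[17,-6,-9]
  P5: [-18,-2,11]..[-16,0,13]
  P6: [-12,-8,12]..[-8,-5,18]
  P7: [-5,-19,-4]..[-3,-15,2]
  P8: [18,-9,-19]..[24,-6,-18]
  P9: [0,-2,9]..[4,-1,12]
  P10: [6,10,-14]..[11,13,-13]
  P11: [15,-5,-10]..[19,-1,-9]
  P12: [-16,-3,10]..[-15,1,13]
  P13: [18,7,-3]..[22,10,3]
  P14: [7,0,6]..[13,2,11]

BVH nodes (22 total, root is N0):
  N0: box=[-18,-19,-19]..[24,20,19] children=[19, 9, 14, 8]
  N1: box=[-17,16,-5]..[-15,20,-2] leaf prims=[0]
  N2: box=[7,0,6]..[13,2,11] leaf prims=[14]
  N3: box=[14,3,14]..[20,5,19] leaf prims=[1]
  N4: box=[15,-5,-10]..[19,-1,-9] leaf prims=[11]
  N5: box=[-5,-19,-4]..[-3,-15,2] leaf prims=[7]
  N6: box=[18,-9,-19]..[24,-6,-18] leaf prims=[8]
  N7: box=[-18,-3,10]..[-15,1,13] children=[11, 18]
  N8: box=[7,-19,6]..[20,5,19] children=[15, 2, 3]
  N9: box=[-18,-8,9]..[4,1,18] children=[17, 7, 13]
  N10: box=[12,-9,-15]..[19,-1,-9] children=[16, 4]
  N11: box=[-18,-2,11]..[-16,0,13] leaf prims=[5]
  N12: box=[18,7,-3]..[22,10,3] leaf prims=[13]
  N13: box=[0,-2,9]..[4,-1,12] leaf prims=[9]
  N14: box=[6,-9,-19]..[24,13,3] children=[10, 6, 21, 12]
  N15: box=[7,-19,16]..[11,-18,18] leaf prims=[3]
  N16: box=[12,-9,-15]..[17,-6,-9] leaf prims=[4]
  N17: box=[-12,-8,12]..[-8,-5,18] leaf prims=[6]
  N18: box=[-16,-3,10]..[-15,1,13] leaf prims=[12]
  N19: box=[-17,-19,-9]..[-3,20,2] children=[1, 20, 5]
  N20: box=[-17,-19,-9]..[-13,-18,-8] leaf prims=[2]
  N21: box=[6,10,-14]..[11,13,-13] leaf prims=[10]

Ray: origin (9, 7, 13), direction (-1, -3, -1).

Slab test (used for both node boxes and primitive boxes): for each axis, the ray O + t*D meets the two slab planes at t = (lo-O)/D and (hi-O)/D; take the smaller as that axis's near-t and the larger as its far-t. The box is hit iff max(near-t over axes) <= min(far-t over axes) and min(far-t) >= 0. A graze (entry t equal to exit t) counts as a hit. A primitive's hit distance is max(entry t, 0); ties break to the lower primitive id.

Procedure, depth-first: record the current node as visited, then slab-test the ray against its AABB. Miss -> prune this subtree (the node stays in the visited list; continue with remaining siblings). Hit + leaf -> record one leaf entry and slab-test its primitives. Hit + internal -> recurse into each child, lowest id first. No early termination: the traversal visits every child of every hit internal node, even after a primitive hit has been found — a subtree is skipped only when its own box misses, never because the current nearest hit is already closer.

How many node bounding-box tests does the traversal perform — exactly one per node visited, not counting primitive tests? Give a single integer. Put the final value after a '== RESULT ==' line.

Trace the traversal:
N0 x:[-15,27] y:[-13/3,26/3] z:[-6,32] -> hit [-13/3,26/3], descend [8, 9, 14, 19]
  N8 x:[-11,2] y:[2/3,26/3] z:[-6,7] -> hit [2/3,2], descend [2, 3, 15]
    N2 x:[-4,2] y:[5/3,7/3] z:[2,7] -> hit [2,2] leaf, test {P14@t=2}
    N3 x:[-11,-5] y:[2/3,4/3] z:[-6,-1] -> miss, prune
    N15 x:[-2,2] y:[25/3,26/3] z:[-5,-3] -> miss, prune
  N9 x:[5,27] y:[2,5] z:[-5,4] -> miss, prune
  N14 x:[-15,3] y:[-2,16/3] z:[10,32] -> miss, prune
  N19 x:[12,26] y:[-13/3,26/3] z:[11,22] -> miss, prune

8 AABB tests over nodes [0, 8, 2, 3, 15, 9, 14, 19]; 1 leaf entered; closest P14.

== RESULT ==
8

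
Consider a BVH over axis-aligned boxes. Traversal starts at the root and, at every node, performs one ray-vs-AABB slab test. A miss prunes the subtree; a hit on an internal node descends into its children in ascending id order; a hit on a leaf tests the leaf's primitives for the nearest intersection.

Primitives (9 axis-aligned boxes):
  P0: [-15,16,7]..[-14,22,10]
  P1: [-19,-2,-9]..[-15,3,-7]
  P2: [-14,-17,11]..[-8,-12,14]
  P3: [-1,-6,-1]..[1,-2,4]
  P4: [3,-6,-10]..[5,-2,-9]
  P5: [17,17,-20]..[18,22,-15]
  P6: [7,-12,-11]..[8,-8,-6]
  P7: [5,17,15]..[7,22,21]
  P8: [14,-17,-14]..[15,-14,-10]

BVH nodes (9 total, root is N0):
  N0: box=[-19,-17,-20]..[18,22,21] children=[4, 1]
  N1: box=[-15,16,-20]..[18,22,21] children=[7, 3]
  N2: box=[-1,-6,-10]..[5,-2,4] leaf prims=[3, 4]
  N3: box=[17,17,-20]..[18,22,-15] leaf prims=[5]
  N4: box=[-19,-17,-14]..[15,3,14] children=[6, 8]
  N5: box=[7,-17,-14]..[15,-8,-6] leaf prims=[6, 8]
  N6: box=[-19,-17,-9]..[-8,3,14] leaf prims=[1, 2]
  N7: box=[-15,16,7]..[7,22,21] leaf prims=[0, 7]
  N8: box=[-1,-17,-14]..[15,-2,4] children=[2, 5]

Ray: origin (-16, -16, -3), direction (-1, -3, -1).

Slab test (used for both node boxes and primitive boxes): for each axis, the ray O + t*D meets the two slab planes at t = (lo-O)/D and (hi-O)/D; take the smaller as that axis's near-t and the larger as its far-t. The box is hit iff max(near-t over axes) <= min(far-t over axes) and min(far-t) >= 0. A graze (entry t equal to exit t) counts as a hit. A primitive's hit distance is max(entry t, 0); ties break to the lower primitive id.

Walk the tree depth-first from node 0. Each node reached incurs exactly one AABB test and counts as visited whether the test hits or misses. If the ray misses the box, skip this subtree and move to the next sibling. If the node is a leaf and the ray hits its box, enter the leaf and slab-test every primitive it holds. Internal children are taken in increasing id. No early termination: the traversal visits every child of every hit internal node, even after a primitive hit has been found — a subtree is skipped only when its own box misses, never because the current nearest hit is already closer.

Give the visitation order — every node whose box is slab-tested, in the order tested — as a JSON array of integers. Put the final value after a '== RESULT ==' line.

Trace the traversal:
N0 x:[-34,3] y:[-38/3,1/3] z:[-24,17] -> hit [-38/3,1/3], descend [1, 4]
  N1 x:[-34,-1] y:[-38/3,-32/3] z:[-24,17] -> miss, prune
  N4 x:[-31,3] y:[-19/3,1/3] z:[-17,11] -> hit [-19/3,1/3], descend [6, 8]
    N6 x:[-8,3] y:[-19/3,1/3] z:[-17,6] -> hit [-19/3,1/3] leaf, test {P1(miss), P2(miss)}
    N8 x:[-31,-15] y:[-14/3,1/3] z:[-7,11] -> miss, prune

Summary -> nodes [0, 1, 4, 6, 8]; box-tests=5; leaf-entries=1; first=miss

== RESULT ==
[0, 1, 4, 6, 8]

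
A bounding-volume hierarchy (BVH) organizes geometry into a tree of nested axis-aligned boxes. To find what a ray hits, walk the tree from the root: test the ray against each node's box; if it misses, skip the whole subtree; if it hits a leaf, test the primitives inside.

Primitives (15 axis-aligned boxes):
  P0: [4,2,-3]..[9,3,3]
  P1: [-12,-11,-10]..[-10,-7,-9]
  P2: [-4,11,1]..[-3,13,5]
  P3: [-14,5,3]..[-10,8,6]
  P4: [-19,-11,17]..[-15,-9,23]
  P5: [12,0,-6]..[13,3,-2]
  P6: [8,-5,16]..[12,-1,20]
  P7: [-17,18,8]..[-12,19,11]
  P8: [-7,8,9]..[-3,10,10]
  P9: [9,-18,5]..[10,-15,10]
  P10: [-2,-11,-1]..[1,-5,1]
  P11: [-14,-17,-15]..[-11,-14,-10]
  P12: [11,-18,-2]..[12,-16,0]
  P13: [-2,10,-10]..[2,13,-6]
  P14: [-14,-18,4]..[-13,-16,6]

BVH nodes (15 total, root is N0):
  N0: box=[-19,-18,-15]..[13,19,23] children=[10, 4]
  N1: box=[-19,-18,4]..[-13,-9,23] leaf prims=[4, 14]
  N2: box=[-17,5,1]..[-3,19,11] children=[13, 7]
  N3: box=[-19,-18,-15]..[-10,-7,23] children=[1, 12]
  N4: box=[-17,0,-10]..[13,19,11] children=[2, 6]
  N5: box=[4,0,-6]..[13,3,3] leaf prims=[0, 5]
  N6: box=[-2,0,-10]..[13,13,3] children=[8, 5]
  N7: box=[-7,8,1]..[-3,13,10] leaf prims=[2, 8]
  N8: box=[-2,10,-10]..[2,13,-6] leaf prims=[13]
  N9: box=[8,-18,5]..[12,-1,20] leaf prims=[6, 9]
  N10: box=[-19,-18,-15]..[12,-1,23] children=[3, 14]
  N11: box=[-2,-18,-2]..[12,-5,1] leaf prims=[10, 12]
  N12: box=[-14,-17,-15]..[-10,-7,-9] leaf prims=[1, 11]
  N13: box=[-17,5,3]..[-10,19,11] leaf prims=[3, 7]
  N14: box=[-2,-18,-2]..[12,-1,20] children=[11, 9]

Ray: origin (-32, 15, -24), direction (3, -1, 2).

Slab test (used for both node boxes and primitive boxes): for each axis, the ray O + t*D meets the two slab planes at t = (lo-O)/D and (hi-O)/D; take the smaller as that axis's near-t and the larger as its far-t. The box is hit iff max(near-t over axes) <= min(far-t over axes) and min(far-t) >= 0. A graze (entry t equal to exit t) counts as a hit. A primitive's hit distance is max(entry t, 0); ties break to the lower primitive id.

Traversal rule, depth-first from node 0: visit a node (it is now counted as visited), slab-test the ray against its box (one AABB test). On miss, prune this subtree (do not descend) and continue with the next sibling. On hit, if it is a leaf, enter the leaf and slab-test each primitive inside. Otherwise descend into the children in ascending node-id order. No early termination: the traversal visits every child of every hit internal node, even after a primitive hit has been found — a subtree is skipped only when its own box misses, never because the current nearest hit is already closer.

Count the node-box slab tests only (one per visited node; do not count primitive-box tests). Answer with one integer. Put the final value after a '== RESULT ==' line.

Trace the traversal:
N0 x:[13/3,15] y:[-4,33] z:[9/2,47/2] -> hit [9/2,15], descend [4, 10]
  N4 x:[5,15] y:[-4,15] z:[7,35/2] -> hit [7,15], descend [2, 6]
    N2 x:[5,29/3] y:[-4,10] z:[25/2,35/2] -> miss, prune
    N6 x:[10,15] y:[2,15] z:[7,27/2] -> hit [10,27/2], descend [5, 8]
      N5 x:[12,15] y:[12,15] z:[9,27/2] -> hit [12,27/2] leaf, test {P0@t=12, P5(miss)}
      N8 x:[10,34/3] y:[2,5] z:[7,9] -> miss, prune
  N10 x:[13/3,44/3] y:[16,33] z:[9/2,47/2] -> miss, prune

order=[0, 4, 2, 6, 5, 8, 10]  |boxes|=7  |leaves|=1  hit=P0

== RESULT ==
7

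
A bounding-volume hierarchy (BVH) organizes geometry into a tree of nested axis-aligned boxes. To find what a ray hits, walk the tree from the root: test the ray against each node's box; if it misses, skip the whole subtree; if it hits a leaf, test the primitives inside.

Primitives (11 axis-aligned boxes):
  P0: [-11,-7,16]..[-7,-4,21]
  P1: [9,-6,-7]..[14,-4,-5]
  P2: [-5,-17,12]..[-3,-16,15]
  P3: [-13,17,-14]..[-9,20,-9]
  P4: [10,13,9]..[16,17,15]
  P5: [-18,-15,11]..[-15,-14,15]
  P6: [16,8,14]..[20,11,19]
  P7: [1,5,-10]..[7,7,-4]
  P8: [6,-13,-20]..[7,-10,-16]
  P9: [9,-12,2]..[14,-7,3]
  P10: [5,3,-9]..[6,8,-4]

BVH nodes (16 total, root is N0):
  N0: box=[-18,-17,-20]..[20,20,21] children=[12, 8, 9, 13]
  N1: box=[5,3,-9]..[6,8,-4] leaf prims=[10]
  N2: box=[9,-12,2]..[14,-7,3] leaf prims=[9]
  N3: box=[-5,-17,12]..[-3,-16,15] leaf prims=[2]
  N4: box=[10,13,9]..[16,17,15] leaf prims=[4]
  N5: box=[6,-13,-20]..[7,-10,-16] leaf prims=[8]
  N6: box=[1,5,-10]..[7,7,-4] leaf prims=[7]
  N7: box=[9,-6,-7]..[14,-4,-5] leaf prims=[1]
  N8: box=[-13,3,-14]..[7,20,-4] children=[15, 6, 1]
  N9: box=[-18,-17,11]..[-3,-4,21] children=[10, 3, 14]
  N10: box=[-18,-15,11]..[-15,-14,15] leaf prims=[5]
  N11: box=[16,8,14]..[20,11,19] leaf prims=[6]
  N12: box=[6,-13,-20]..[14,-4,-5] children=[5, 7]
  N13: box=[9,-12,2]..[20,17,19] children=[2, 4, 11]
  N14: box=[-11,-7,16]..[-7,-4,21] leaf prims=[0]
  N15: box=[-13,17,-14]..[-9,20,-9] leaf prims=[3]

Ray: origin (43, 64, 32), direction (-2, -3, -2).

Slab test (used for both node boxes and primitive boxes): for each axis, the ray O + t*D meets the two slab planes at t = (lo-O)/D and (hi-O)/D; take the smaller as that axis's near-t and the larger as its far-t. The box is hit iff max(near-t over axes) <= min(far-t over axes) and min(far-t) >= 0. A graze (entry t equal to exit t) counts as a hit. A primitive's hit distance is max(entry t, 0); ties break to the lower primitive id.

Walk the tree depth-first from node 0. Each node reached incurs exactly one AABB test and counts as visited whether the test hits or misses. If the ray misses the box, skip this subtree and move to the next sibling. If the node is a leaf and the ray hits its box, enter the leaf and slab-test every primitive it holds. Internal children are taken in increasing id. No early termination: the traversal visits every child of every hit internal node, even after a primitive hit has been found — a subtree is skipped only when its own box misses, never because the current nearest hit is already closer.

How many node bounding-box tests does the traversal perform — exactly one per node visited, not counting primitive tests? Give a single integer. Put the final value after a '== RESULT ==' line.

Trace the traversal:
N0 x:[23/2,61/2] y:[44/3,27] z:[11/2,26] -> hit [44/3,26], descend [8, 9, 12, 13]
  N8 x:[18,28] y:[44/3,61/3] z:[18,23] -> hit [18,61/3], descend [1, 6, 15]
    N1 x:[37/2,19] y:[56/3,61/3] z:[18,41/2] -> hit [56/3,19] leaf, test {P10@t=56/3}
    N6 x:[18,21] y:[19,59/3] z:[18,21] -> hit [19,59/3] leaf, test {P7@t=19}
    N15 x:[26,28] y:[44/3,47/3] z:[41/2,23] -> miss, prune
  N9 x:[23,61/2] y:[68/3,27] z:[11/2,21/2] -> miss, prune
  N12 x:[29/2,37/2] y:[68/3,77/3] z:[37/2,26] -> miss, prune
  N13 x:[23/2,17] y:[47/3,76/3] z:[13/2,15] -> miss, prune

Summary -> nodes [0, 8, 1, 6, 15, 9, 12, 13]; box-tests=8; leaf-entries=2; first=P10

== RESULT ==
8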